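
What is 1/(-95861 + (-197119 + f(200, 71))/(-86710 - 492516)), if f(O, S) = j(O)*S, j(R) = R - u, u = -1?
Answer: -289613/27762500369 ≈ -1.0432e-5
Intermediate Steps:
j(R) = 1 + R (j(R) = R - 1*(-1) = R + 1 = 1 + R)
f(O, S) = S*(1 + O) (f(O, S) = (1 + O)*S = S*(1 + O))
1/(-95861 + (-197119 + f(200, 71))/(-86710 - 492516)) = 1/(-95861 + (-197119 + 71*(1 + 200))/(-86710 - 492516)) = 1/(-95861 + (-197119 + 71*201)/(-579226)) = 1/(-95861 + (-197119 + 14271)*(-1/579226)) = 1/(-95861 - 182848*(-1/579226)) = 1/(-95861 + 91424/289613) = 1/(-27762500369/289613) = -289613/27762500369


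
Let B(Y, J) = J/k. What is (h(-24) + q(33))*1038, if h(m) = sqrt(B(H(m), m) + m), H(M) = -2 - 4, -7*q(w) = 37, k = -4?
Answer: -38406/7 + 3114*I*sqrt(2) ≈ -5486.6 + 4403.9*I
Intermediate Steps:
q(w) = -37/7 (q(w) = -1/7*37 = -37/7)
H(M) = -6
B(Y, J) = -J/4 (B(Y, J) = J/(-4) = J*(-1/4) = -J/4)
h(m) = sqrt(3)*sqrt(m)/2 (h(m) = sqrt(-m/4 + m) = sqrt(3*m/4) = sqrt(3)*sqrt(m)/2)
(h(-24) + q(33))*1038 = (sqrt(3)*sqrt(-24)/2 - 37/7)*1038 = (sqrt(3)*(2*I*sqrt(6))/2 - 37/7)*1038 = (3*I*sqrt(2) - 37/7)*1038 = (-37/7 + 3*I*sqrt(2))*1038 = -38406/7 + 3114*I*sqrt(2)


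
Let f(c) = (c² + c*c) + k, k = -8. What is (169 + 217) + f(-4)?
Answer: 410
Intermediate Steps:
f(c) = -8 + 2*c² (f(c) = (c² + c*c) - 8 = (c² + c²) - 8 = 2*c² - 8 = -8 + 2*c²)
(169 + 217) + f(-4) = (169 + 217) + (-8 + 2*(-4)²) = 386 + (-8 + 2*16) = 386 + (-8 + 32) = 386 + 24 = 410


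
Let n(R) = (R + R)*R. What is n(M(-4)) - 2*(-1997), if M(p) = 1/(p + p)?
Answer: 127809/32 ≈ 3994.0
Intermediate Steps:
M(p) = 1/(2*p)
n(R) = 2*R² (n(R) = (2*R)*R = 2*R²)
n(M(-4)) - 2*(-1997) = 2*((½)/(-4))² - 2*(-1997) = 2*((½)*(-¼))² + 3994 = 2*(-⅛)² + 3994 = 2*(1/64) + 3994 = 1/32 + 3994 = 127809/32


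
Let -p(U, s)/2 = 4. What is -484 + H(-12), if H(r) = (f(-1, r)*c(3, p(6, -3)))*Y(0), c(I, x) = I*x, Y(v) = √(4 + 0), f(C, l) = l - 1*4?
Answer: 284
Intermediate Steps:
f(C, l) = -4 + l (f(C, l) = l - 4 = -4 + l)
Y(v) = 2 (Y(v) = √4 = 2)
p(U, s) = -8 (p(U, s) = -2*4 = -8)
H(r) = 192 - 48*r (H(r) = ((-4 + r)*(3*(-8)))*2 = ((-4 + r)*(-24))*2 = (96 - 24*r)*2 = 192 - 48*r)
-484 + H(-12) = -484 + (192 - 48*(-12)) = -484 + (192 + 576) = -484 + 768 = 284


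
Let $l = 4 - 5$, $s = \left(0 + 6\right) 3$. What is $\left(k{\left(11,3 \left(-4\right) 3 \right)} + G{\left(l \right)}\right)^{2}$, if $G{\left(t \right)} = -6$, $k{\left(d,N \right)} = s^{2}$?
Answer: $101124$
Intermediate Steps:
$s = 18$ ($s = 6 \cdot 3 = 18$)
$k{\left(d,N \right)} = 324$ ($k{\left(d,N \right)} = 18^{2} = 324$)
$l = -1$ ($l = 4 - 5 = -1$)
$\left(k{\left(11,3 \left(-4\right) 3 \right)} + G{\left(l \right)}\right)^{2} = \left(324 - 6\right)^{2} = 318^{2} = 101124$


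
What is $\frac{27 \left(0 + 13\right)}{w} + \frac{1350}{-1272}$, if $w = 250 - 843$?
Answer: $- \frac{207837}{125716} \approx -1.6532$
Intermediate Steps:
$w = -593$ ($w = 250 - 843 = -593$)
$\frac{27 \left(0 + 13\right)}{w} + \frac{1350}{-1272} = \frac{27 \left(0 + 13\right)}{-593} + \frac{1350}{-1272} = 27 \cdot 13 \left(- \frac{1}{593}\right) + 1350 \left(- \frac{1}{1272}\right) = 351 \left(- \frac{1}{593}\right) - \frac{225}{212} = - \frac{351}{593} - \frac{225}{212} = - \frac{207837}{125716}$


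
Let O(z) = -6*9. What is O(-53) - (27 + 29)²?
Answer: -3190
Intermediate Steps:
O(z) = -54
O(-53) - (27 + 29)² = -54 - (27 + 29)² = -54 - 1*56² = -54 - 1*3136 = -54 - 3136 = -3190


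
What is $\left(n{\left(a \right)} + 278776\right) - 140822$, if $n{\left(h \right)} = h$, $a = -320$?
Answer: $137634$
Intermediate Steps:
$\left(n{\left(a \right)} + 278776\right) - 140822 = \left(-320 + 278776\right) - 140822 = 278456 - 140822 = 137634$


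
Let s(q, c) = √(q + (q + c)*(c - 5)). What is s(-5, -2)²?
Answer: 44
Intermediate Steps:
s(q, c) = √(q + (-5 + c)*(c + q)) (s(q, c) = √(q + (c + q)*(-5 + c)) = √(q + (-5 + c)*(c + q)))
s(-5, -2)² = (√((-2)² - 5*(-2) - 4*(-5) - 2*(-5)))² = (√(4 + 10 + 20 + 10))² = (√44)² = (2*√11)² = 44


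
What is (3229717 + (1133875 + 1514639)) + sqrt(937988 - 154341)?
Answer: 5878231 + sqrt(783647) ≈ 5.8791e+6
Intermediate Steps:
(3229717 + (1133875 + 1514639)) + sqrt(937988 - 154341) = (3229717 + 2648514) + sqrt(783647) = 5878231 + sqrt(783647)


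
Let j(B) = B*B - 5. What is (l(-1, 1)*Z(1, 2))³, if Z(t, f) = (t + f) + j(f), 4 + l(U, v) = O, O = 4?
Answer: 0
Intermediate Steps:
l(U, v) = 0 (l(U, v) = -4 + 4 = 0)
j(B) = -5 + B² (j(B) = B² - 5 = -5 + B²)
Z(t, f) = -5 + f + t + f² (Z(t, f) = (t + f) + (-5 + f²) = (f + t) + (-5 + f²) = -5 + f + t + f²)
(l(-1, 1)*Z(1, 2))³ = (0*(-5 + 2 + 1 + 2²))³ = (0*(-5 + 2 + 1 + 4))³ = (0*2)³ = 0³ = 0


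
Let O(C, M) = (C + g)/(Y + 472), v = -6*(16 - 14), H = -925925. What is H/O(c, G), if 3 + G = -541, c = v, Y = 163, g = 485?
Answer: -53451125/43 ≈ -1.2431e+6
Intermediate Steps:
v = -12 (v = -6*2 = -12)
c = -12
G = -544 (G = -3 - 541 = -544)
O(C, M) = 97/127 + C/635 (O(C, M) = (C + 485)/(163 + 472) = (485 + C)/635 = (485 + C)*(1/635) = 97/127 + C/635)
H/O(c, G) = -925925/(97/127 + (1/635)*(-12)) = -925925/(97/127 - 12/635) = -925925/473/635 = -925925*635/473 = -53451125/43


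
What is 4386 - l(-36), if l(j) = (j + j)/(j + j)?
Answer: 4385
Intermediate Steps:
l(j) = 1 (l(j) = (2*j)/((2*j)) = (2*j)*(1/(2*j)) = 1)
4386 - l(-36) = 4386 - 1*1 = 4386 - 1 = 4385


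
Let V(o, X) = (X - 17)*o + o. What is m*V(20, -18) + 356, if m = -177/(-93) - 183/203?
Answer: -2046412/6293 ≈ -325.19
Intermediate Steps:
V(o, X) = o + o*(-17 + X) (V(o, X) = (-17 + X)*o + o = o*(-17 + X) + o = o + o*(-17 + X))
m = 6304/6293 (m = -177*(-1/93) - 183*1/203 = 59/31 - 183/203 = 6304/6293 ≈ 1.0017)
m*V(20, -18) + 356 = 6304*(20*(-16 - 18))/6293 + 356 = 6304*(20*(-34))/6293 + 356 = (6304/6293)*(-680) + 356 = -4286720/6293 + 356 = -2046412/6293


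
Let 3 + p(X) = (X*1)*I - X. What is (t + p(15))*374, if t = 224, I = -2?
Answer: 65824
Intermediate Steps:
p(X) = -3 - 3*X (p(X) = -3 + ((X*1)*(-2) - X) = -3 + (X*(-2) - X) = -3 + (-2*X - X) = -3 - 3*X)
(t + p(15))*374 = (224 + (-3 - 3*15))*374 = (224 + (-3 - 45))*374 = (224 - 48)*374 = 176*374 = 65824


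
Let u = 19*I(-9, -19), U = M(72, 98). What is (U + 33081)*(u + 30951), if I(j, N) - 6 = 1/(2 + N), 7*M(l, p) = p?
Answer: 17477006170/17 ≈ 1.0281e+9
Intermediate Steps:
M(l, p) = p/7
I(j, N) = 6 + 1/(2 + N)
U = 14 (U = (⅐)*98 = 14)
u = 1919/17 (u = 19*((13 + 6*(-19))/(2 - 19)) = 19*((13 - 114)/(-17)) = 19*(-1/17*(-101)) = 19*(101/17) = 1919/17 ≈ 112.88)
(U + 33081)*(u + 30951) = (14 + 33081)*(1919/17 + 30951) = 33095*(528086/17) = 17477006170/17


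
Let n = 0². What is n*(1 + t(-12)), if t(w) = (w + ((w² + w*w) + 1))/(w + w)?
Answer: 0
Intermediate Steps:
t(w) = (1 + w + 2*w²)/(2*w) (t(w) = (w + ((w² + w²) + 1))/((2*w)) = (w + (2*w² + 1))*(1/(2*w)) = (w + (1 + 2*w²))*(1/(2*w)) = (1 + w + 2*w²)*(1/(2*w)) = (1 + w + 2*w²)/(2*w))
n = 0
n*(1 + t(-12)) = 0*(1 + (½ - 12 + (½)/(-12))) = 0*(1 + (½ - 12 + (½)*(-1/12))) = 0*(1 + (½ - 12 - 1/24)) = 0*(1 - 277/24) = 0*(-253/24) = 0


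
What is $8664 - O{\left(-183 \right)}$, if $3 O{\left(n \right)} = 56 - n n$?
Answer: $\frac{59425}{3} \approx 19808.0$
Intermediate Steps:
$O{\left(n \right)} = \frac{56}{3} - \frac{n^{2}}{3}$ ($O{\left(n \right)} = \frac{56 - n n}{3} = \frac{56 - n^{2}}{3} = \frac{56}{3} - \frac{n^{2}}{3}$)
$8664 - O{\left(-183 \right)} = 8664 - \left(\frac{56}{3} - \frac{\left(-183\right)^{2}}{3}\right) = 8664 - \left(\frac{56}{3} - 11163\right) = 8664 - - \frac{33433}{3} = 8664 + \frac{33433}{3} = \frac{59425}{3}$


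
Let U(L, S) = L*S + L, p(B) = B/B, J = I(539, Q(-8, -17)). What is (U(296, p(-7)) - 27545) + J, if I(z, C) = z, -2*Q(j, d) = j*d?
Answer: -26414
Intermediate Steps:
Q(j, d) = -d*j/2 (Q(j, d) = -j*d/2 = -d*j/2)
J = 539
p(B) = 1
U(L, S) = L + L*S
(U(296, p(-7)) - 27545) + J = (296*(1 + 1) - 27545) + 539 = (296*2 - 27545) + 539 = (592 - 27545) + 539 = -26953 + 539 = -26414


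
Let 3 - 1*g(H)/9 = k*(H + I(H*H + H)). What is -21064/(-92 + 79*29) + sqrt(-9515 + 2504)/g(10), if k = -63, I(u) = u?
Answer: -21064/2199 + I*sqrt(779)/22689 ≈ -9.5789 + 0.0012301*I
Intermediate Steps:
g(H) = 27 + 567*H**2 + 1134*H (g(H) = 27 - (-567)*(H + (H*H + H)) = 27 - (-567)*(H + (H**2 + H)) = 27 - (-567)*(H + (H + H**2)) = 27 - (-567)*(H**2 + 2*H) = 27 - 9*(-126*H - 63*H**2) = 27 + (567*H**2 + 1134*H) = 27 + 567*H**2 + 1134*H)
-21064/(-92 + 79*29) + sqrt(-9515 + 2504)/g(10) = -21064/(-92 + 79*29) + sqrt(-9515 + 2504)/(27 + 567*10**2 + 1134*10) = -21064/(-92 + 2291) + sqrt(-7011)/(27 + 567*100 + 11340) = -21064/2199 + (3*I*sqrt(779))/(27 + 56700 + 11340) = -21064*1/2199 + (3*I*sqrt(779))/68067 = -21064/2199 + (3*I*sqrt(779))*(1/68067) = -21064/2199 + I*sqrt(779)/22689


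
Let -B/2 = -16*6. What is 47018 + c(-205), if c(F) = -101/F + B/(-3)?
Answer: 9625671/205 ≈ 46955.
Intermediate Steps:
B = 192 (B = -(-32)*6 = -2*(-96) = 192)
c(F) = -64 - 101/F (c(F) = -101/F + 192/(-3) = -101/F + 192*(-⅓) = -101/F - 64 = -64 - 101/F)
47018 + c(-205) = 47018 + (-64 - 101/(-205)) = 47018 + (-64 - 101*(-1/205)) = 47018 + (-64 + 101/205) = 47018 - 13019/205 = 9625671/205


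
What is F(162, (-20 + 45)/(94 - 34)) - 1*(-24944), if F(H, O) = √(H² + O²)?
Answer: 24944 + √3779161/12 ≈ 25106.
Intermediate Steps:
F(162, (-20 + 45)/(94 - 34)) - 1*(-24944) = √(162² + ((-20 + 45)/(94 - 34))²) - 1*(-24944) = √(26244 + (25/60)²) + 24944 = √(26244 + (25*(1/60))²) + 24944 = √(26244 + (5/12)²) + 24944 = √(26244 + 25/144) + 24944 = √(3779161/144) + 24944 = √3779161/12 + 24944 = 24944 + √3779161/12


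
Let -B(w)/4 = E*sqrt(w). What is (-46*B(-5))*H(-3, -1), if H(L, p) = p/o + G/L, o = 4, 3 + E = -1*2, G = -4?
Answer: -2990*I*sqrt(5)/3 ≈ -2228.6*I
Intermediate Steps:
E = -5 (E = -3 - 1*2 = -3 - 2 = -5)
B(w) = 20*sqrt(w) (B(w) = -(-20)*sqrt(w) = 20*sqrt(w))
H(L, p) = -4/L + p/4 (H(L, p) = p/4 - 4/L = -4/L + p/4)
(-46*B(-5))*H(-3, -1) = (-920*sqrt(-5))*(-4/(-3) + (1/4)*(-1)) = (-920*I*sqrt(5))*(-4*(-1/3) - 1/4) = (-920*I*sqrt(5))*(4/3 - 1/4) = -920*I*sqrt(5)*(13/12) = -2990*I*sqrt(5)/3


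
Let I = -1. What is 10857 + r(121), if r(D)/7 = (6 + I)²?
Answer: 11032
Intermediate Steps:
r(D) = 175 (r(D) = 7*(6 - 1)² = 7*5² = 7*25 = 175)
10857 + r(121) = 10857 + 175 = 11032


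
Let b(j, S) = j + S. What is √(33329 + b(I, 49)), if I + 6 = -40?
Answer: 2*√8333 ≈ 182.57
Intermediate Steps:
I = -46 (I = -6 - 40 = -46)
b(j, S) = S + j
√(33329 + b(I, 49)) = √(33329 + (49 - 46)) = √(33329 + 3) = √33332 = 2*√8333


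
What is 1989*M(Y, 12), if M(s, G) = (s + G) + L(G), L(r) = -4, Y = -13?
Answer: -9945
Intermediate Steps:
M(s, G) = -4 + G + s (M(s, G) = (s + G) - 4 = (G + s) - 4 = -4 + G + s)
1989*M(Y, 12) = 1989*(-4 + 12 - 13) = 1989*(-5) = -9945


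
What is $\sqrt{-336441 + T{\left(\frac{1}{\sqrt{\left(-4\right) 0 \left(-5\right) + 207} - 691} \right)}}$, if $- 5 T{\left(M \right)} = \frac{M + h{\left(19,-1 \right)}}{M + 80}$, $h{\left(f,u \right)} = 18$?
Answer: $\frac{\sqrt{10} \sqrt{-32142188778619 + 278974391205 \sqrt{23}}}{5 \sqrt{38214349 - 331677 \sqrt{23}}} \approx 580.04 i$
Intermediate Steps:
$T{\left(M \right)} = - \frac{18 + M}{5 \left(80 + M\right)}$ ($T{\left(M \right)} = - \frac{\left(M + 18\right) \frac{1}{M + 80}}{5} = - \frac{\left(18 + M\right) \frac{1}{80 + M}}{5} = - \frac{\frac{1}{80 + M} \left(18 + M\right)}{5} = - \frac{18 + M}{5 \left(80 + M\right)}$)
$\sqrt{-336441 + T{\left(\frac{1}{\sqrt{\left(-4\right) 0 \left(-5\right) + 207} - 691} \right)}} = \sqrt{-336441 + \frac{-18 - \frac{1}{\sqrt{\left(-4\right) 0 \left(-5\right) + 207} - 691}}{5 \left(80 + \frac{1}{\sqrt{\left(-4\right) 0 \left(-5\right) + 207} - 691}\right)}} = \sqrt{-336441 + \frac{-18 - \frac{1}{\sqrt{0 \left(-5\right) + 207} - 691}}{5 \left(80 + \frac{1}{\sqrt{0 \left(-5\right) + 207} - 691}\right)}} = \sqrt{-336441 + \frac{-18 - \frac{1}{\sqrt{0 + 207} - 691}}{5 \left(80 + \frac{1}{\sqrt{0 + 207} - 691}\right)}} = \sqrt{-336441 + \frac{-18 - \frac{1}{\sqrt{207} - 691}}{5 \left(80 + \frac{1}{\sqrt{207} - 691}\right)}} = \sqrt{-336441 + \frac{-18 - \frac{1}{3 \sqrt{23} - 691}}{5 \left(80 + \frac{1}{3 \sqrt{23} - 691}\right)}} = \sqrt{-336441 + \frac{-18 - \frac{1}{-691 + 3 \sqrt{23}}}{5 \left(80 + \frac{1}{-691 + 3 \sqrt{23}}\right)}}$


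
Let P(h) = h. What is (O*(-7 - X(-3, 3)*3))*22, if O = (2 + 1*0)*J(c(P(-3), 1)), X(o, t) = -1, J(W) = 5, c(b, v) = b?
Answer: -880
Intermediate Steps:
O = 10 (O = (2 + 1*0)*5 = (2 + 0)*5 = 2*5 = 10)
(O*(-7 - X(-3, 3)*3))*22 = (10*(-7 - (-1)*3))*22 = (10*(-7 - 1*(-3)))*22 = (10*(-7 + 3))*22 = (10*(-4))*22 = -40*22 = -880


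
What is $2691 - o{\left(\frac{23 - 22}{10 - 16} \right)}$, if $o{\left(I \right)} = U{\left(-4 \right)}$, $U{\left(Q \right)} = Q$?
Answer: $2695$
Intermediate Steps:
$o{\left(I \right)} = -4$
$2691 - o{\left(\frac{23 - 22}{10 - 16} \right)} = 2691 - -4 = 2691 + 4 = 2695$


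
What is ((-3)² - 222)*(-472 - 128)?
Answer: 127800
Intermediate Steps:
((-3)² - 222)*(-472 - 128) = (9 - 222)*(-600) = -213*(-600) = 127800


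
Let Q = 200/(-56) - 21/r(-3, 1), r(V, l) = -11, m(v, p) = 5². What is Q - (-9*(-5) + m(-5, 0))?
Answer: -5518/77 ≈ -71.662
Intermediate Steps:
m(v, p) = 25
Q = -128/77 (Q = 200/(-56) - 21/(-11) = 200*(-1/56) - 21*(-1/11) = -25/7 + 21/11 = -128/77 ≈ -1.6623)
Q - (-9*(-5) + m(-5, 0)) = -128/77 - (-9*(-5) + 25) = -128/77 - (45 + 25) = -128/77 - 1*70 = -128/77 - 70 = -5518/77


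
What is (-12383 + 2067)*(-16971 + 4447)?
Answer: 129197584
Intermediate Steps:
(-12383 + 2067)*(-16971 + 4447) = -10316*(-12524) = 129197584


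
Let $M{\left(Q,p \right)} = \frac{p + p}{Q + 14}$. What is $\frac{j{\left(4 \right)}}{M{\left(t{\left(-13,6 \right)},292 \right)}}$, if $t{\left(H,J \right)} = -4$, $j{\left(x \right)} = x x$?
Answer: $\frac{20}{73} \approx 0.27397$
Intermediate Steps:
$j{\left(x \right)} = x^{2}$
$M{\left(Q,p \right)} = \frac{2 p}{14 + Q}$
$\frac{j{\left(4 \right)}}{M{\left(t{\left(-13,6 \right)},292 \right)}} = \frac{4^{2}}{2 \cdot 292 \frac{1}{14 - 4}} = \frac{16}{2 \cdot 292 \cdot \frac{1}{10}} = \frac{16}{\frac{292}{5}} = 16 \cdot \frac{5}{292} = \frac{20}{73}$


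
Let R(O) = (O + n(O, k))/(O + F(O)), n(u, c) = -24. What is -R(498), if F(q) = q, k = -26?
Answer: -79/166 ≈ -0.47590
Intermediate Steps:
R(O) = (-24 + O)/(2*O) (R(O) = (O - 24)/(O + O) = (-24 + O)/((2*O)) = (-24 + O)*(1/(2*O)) = (-24 + O)/(2*O))
-R(498) = -(-24 + 498)/(2*498) = -474/(2*498) = -1*79/166 = -79/166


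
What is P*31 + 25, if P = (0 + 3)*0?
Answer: 25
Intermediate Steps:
P = 0 (P = 3*0 = 0)
P*31 + 25 = 0*31 + 25 = 0 + 25 = 25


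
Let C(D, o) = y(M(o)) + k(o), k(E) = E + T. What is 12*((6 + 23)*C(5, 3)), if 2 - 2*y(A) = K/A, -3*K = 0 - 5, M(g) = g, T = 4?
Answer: 8062/3 ≈ 2687.3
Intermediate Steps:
K = 5/3 (K = -(0 - 5)/3 = -1/3*(-5) = 5/3 ≈ 1.6667)
k(E) = 4 + E (k(E) = E + 4 = 4 + E)
y(A) = 1 - 5/(6*A)
C(D, o) = 4 + o + (-5/6 + o)/o (C(D, o) = (-5/6 + o)/o + (4 + o) = 4 + o + (-5/6 + o)/o)
12*((6 + 23)*C(5, 3)) = 12*((6 + 23)*(5 + 3 - 5/6/3)) = 12*(29*(5 + 3 - 5/6*1/3)) = 12*(29*(5 + 3 - 5/18)) = 12*(29*(139/18)) = 12*(4031/18) = 8062/3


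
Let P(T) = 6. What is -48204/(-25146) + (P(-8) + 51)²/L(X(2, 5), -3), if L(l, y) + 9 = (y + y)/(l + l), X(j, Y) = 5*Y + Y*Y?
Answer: -75243172/210947 ≈ -356.69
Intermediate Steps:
X(j, Y) = Y² + 5*Y (X(j, Y) = 5*Y + Y² = Y² + 5*Y)
L(l, y) = -9 + y/l (L(l, y) = -9 + (y + y)/(l + l) = -9 + (2*y)/((2*l)) = -9 + (2*y)*(1/(2*l)) = -9 + y/l)
-48204/(-25146) + (P(-8) + 51)²/L(X(2, 5), -3) = -48204/(-25146) + (6 + 51)²/(-9 - 3*1/(5*(5 + 5))) = -48204*(-1/25146) + 57²/(-9 - 3/(5*10)) = 2678/1397 + 3249/(-9 - 3/50) = 2678/1397 + 3249/(-453/50) = 2678/1397 + 3249*(-50/453) = 2678/1397 - 54150/151 = -75243172/210947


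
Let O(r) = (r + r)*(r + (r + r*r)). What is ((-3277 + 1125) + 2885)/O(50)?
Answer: 733/260000 ≈ 0.0028192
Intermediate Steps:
O(r) = 2*r*(r**2 + 2*r) (O(r) = (2*r)*(r + (r + r**2)) = (2*r)*(r**2 + 2*r) = 2*r*(r**2 + 2*r))
((-3277 + 1125) + 2885)/O(50) = ((-3277 + 1125) + 2885)/((2*50**2*(2 + 50))) = (-2152 + 2885)/((2*2500*52)) = 733/260000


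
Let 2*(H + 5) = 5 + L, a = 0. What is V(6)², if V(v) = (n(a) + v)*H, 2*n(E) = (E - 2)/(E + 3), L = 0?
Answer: 7225/36 ≈ 200.69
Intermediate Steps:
n(E) = (-2 + E)/(2*(3 + E)) (n(E) = ((E - 2)/(E + 3))/2 = ((-2 + E)/(3 + E))/2 = (-2 + E)/(2*(3 + E)))
H = -5/2 (H = -5 + (5 + 0)/2 = -5 + (½)*5 = -5 + 5/2 = -5/2 ≈ -2.5000)
V(v) = ⅚ - 5*v/2 (V(v) = ((-2 + 0)/(2*(3 + 0)) + v)*(-5/2) = ((½)*(-2)/3 + v)*(-5/2) = ((½)*(⅓)*(-2) + v)*(-5/2) = (-⅓ + v)*(-5/2) = ⅚ - 5*v/2)
V(6)² = (⅚ - 5/2*6)² = (⅚ - 15)² = (-85/6)² = 7225/36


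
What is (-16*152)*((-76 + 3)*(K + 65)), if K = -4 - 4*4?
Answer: 7989120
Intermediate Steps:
K = -20 (K = -4 - 16 = -20)
(-16*152)*((-76 + 3)*(K + 65)) = (-16*152)*((-76 + 3)*(-20 + 65)) = -(-177536)*45 = -2432*(-3285) = 7989120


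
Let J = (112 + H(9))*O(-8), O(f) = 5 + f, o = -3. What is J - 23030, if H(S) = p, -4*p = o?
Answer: -93473/4 ≈ -23368.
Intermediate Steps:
p = ¾ (p = -¼*(-3) = ¾ ≈ 0.75000)
H(S) = ¾
J = -1353/4 (J = (112 + ¾)*(5 - 8) = (451/4)*(-3) = -1353/4 ≈ -338.25)
J - 23030 = -1353/4 - 23030 = -93473/4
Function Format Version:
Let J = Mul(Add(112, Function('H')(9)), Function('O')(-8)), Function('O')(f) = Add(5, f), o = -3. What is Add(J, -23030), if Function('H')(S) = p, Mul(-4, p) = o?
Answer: Rational(-93473, 4) ≈ -23368.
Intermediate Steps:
p = Rational(3, 4) (p = Mul(Rational(-1, 4), -3) = Rational(3, 4) ≈ 0.75000)
Function('H')(S) = Rational(3, 4)
J = Rational(-1353, 4) (J = Mul(Add(112, Rational(3, 4)), Add(5, -8)) = Mul(Rational(451, 4), -3) = Rational(-1353, 4) ≈ -338.25)
Add(J, -23030) = Add(Rational(-1353, 4), -23030) = Rational(-93473, 4)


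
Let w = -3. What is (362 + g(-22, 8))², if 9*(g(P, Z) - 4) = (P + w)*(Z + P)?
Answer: 13278736/81 ≈ 1.6394e+5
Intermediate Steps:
g(P, Z) = 4 + (-3 + P)*(P + Z)/9 (g(P, Z) = 4 + ((P - 3)*(Z + P))/9 = 4 + ((-3 + P)*(P + Z))/9 = 4 + (-3 + P)*(P + Z)/9)
(362 + g(-22, 8))² = (362 + (4 - ⅓*(-22) - ⅓*8 + (⅑)*(-22)² + (⅑)*(-22)*8))² = (362 + (4 + 22/3 - 8/3 + (⅑)*484 - 176/9))² = (362 + (4 + 22/3 - 8/3 + 484/9 - 176/9))² = (362 + 386/9)² = (3644/9)² = 13278736/81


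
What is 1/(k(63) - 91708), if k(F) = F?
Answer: -1/91645 ≈ -1.0912e-5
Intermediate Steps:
1/(k(63) - 91708) = 1/(63 - 91708) = 1/(-91645) = -1/91645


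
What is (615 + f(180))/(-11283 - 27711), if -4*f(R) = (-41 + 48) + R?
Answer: -2273/155976 ≈ -0.014573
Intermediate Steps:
f(R) = -7/4 - R/4 (f(R) = -((-41 + 48) + R)/4 = -(7 + R)/4 = -7/4 - R/4)
(615 + f(180))/(-11283 - 27711) = (615 + (-7/4 - 1/4*180))/(-11283 - 27711) = (615 + (-7/4 - 45))/(-38994) = (615 - 187/4)*(-1/38994) = (2273/4)*(-1/38994) = -2273/155976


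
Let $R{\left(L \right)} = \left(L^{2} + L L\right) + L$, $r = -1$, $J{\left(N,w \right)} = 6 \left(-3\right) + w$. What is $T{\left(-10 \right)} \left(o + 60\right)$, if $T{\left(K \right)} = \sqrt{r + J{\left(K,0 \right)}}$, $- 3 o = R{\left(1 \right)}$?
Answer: $59 i \sqrt{19} \approx 257.17 i$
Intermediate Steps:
$J{\left(N,w \right)} = -18 + w$
$R{\left(L \right)} = L + 2 L^{2}$ ($R{\left(L \right)} = \left(L^{2} + L^{2}\right) + L = 2 L^{2} + L = L + 2 L^{2}$)
$o = -1$ ($o = - \frac{1 \left(1 + 2 \cdot 1\right)}{3} = - \frac{1 \left(1 + 2\right)}{3} = - \frac{1 \cdot 3}{3} = \left(- \frac{1}{3}\right) 3 = -1$)
$T{\left(K \right)} = i \sqrt{19}$ ($T{\left(K \right)} = \sqrt{-1 + \left(-18 + 0\right)} = \sqrt{-1 - 18} = \sqrt{-19} = i \sqrt{19}$)
$T{\left(-10 \right)} \left(o + 60\right) = i \sqrt{19} \left(-1 + 60\right) = i \sqrt{19} \cdot 59 = 59 i \sqrt{19}$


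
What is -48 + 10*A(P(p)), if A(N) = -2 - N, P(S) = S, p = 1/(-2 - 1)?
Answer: -194/3 ≈ -64.667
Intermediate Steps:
p = -⅓ (p = 1/(-3) = -⅓ ≈ -0.33333)
-48 + 10*A(P(p)) = -48 + 10*(-2 - 1*(-⅓)) = -48 + 10*(-2 + ⅓) = -48 + 10*(-5/3) = -48 - 50/3 = -194/3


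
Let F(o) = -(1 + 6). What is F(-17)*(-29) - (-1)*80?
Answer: 283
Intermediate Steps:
F(o) = -7 (F(o) = -1*7 = -7)
F(-17)*(-29) - (-1)*80 = -7*(-29) - (-1)*80 = 203 - 1*(-80) = 203 + 80 = 283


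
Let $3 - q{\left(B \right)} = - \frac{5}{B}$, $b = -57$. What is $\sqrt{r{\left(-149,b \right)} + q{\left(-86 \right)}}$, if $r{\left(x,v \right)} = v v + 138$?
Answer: $\frac{\sqrt{25072010}}{86} \approx 58.223$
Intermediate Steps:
$r{\left(x,v \right)} = 138 + v^{2}$ ($r{\left(x,v \right)} = v^{2} + 138 = 138 + v^{2}$)
$q{\left(B \right)} = 3 + \frac{5}{B}$ ($q{\left(B \right)} = 3 - - \frac{5}{B} = 3 + \frac{5}{B}$)
$\sqrt{r{\left(-149,b \right)} + q{\left(-86 \right)}} = \sqrt{\left(138 + \left(-57\right)^{2}\right) + \left(3 + \frac{5}{-86}\right)} = \sqrt{\left(138 + 3249\right) + \left(3 + 5 \left(- \frac{1}{86}\right)\right)} = \sqrt{3387 + \left(3 - \frac{5}{86}\right)} = \sqrt{3387 + \frac{253}{86}} = \sqrt{\frac{291535}{86}} = \frac{\sqrt{25072010}}{86}$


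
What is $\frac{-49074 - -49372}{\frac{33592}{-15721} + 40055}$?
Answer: $\frac{4684858}{629671063} \approx 0.0074402$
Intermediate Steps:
$\frac{-49074 - -49372}{\frac{33592}{-15721} + 40055} = \frac{-49074 + 49372}{33592 \left(- \frac{1}{15721}\right) + 40055} = \frac{298}{- \frac{33592}{15721} + 40055} = \frac{298}{\frac{629671063}{15721}} = 298 \cdot \frac{15721}{629671063} = \frac{4684858}{629671063}$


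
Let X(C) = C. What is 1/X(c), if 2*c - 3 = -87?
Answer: -1/42 ≈ -0.023810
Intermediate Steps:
c = -42 (c = 3/2 + (1/2)*(-87) = 3/2 - 87/2 = -42)
1/X(c) = 1/(-42) = -1/42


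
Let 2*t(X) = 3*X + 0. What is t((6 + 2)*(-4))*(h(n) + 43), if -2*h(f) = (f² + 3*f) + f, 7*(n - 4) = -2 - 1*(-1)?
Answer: -65496/49 ≈ -1336.7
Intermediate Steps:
t(X) = 3*X/2 (t(X) = (3*X + 0)/2 = (3*X)/2 = 3*X/2)
n = 27/7 (n = 4 + (-2 - 1*(-1))/7 = 4 + (-2 + 1)/7 = 4 + (⅐)*(-1) = 4 - ⅐ = 27/7 ≈ 3.8571)
h(f) = -2*f - f²/2 (h(f) = -((f² + 3*f) + f)/2 = -(f² + 4*f)/2 = -2*f - f²/2)
t((6 + 2)*(-4))*(h(n) + 43) = (3*((6 + 2)*(-4))/2)*(-½*27/7*(4 + 27/7) + 43) = (3*(8*(-4))/2)*(-½*27/7*55/7 + 43) = ((3/2)*(-32))*(-1485/98 + 43) = -48*2729/98 = -65496/49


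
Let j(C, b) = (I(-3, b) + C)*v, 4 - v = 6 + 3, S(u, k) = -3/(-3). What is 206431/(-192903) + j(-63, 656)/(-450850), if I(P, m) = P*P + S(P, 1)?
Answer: -18624107129/17394063510 ≈ -1.0707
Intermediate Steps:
S(u, k) = 1 (S(u, k) = -3*(-1/3) = 1)
v = -5 (v = 4 - (6 + 3) = 4 - 1*9 = 4 - 9 = -5)
I(P, m) = 1 + P**2 (I(P, m) = P*P + 1 = P**2 + 1 = 1 + P**2)
j(C, b) = -50 - 5*C (j(C, b) = ((1 + (-3)**2) + C)*(-5) = ((1 + 9) + C)*(-5) = (10 + C)*(-5) = -50 - 5*C)
206431/(-192903) + j(-63, 656)/(-450850) = 206431/(-192903) + (-50 - 5*(-63))/(-450850) = 206431*(-1/192903) + (-50 + 315)*(-1/450850) = -206431/192903 + 265*(-1/450850) = -206431/192903 - 53/90170 = -18624107129/17394063510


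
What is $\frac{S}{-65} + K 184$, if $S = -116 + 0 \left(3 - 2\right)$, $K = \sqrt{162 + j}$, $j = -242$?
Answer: $\frac{116}{65} + 736 i \sqrt{5} \approx 1.7846 + 1645.7 i$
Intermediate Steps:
$K = 4 i \sqrt{5}$ ($K = \sqrt{162 - 242} = \sqrt{-80} = 4 i \sqrt{5} \approx 8.9443 i$)
$S = -116$ ($S = -116 + 0 \cdot 1 = -116 + 0 = -116$)
$\frac{S}{-65} + K 184 = - \frac{116}{-65} + 4 i \sqrt{5} \cdot 184 = \left(-116\right) \left(- \frac{1}{65}\right) + 736 i \sqrt{5} = \frac{116}{65} + 736 i \sqrt{5}$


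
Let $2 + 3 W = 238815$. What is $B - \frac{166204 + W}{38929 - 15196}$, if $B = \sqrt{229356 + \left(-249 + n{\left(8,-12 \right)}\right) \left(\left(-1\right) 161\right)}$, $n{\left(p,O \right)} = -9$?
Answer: $- \frac{737425}{71199} + \sqrt{270894} \approx 510.12$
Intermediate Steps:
$W = \frac{238813}{3}$ ($W = - \frac{2}{3} + \frac{1}{3} \cdot 238815 = - \frac{2}{3} + 79605 = \frac{238813}{3} \approx 79604.0$)
$B = \sqrt{270894}$ ($B = \sqrt{229356 + \left(-249 - 9\right) \left(\left(-1\right) 161\right)} = \sqrt{229356 - -41538} = \sqrt{229356 + 41538} = \sqrt{270894} \approx 520.47$)
$B - \frac{166204 + W}{38929 - 15196} = \sqrt{270894} - \frac{166204 + \frac{238813}{3}}{38929 - 15196} = \sqrt{270894} - \frac{737425}{3 \cdot 23733} = \sqrt{270894} - \frac{737425}{3} \cdot \frac{1}{23733} = \sqrt{270894} - \frac{737425}{71199} = - \frac{737425}{71199} + \sqrt{270894}$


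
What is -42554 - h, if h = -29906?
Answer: -12648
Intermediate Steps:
-42554 - h = -42554 - 1*(-29906) = -42554 + 29906 = -12648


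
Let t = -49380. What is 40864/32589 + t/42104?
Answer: 27823259/343031814 ≈ 0.081110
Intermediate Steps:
40864/32589 + t/42104 = 40864/32589 - 49380/42104 = 40864*(1/32589) - 49380*1/42104 = 40864/32589 - 12345/10526 = 27823259/343031814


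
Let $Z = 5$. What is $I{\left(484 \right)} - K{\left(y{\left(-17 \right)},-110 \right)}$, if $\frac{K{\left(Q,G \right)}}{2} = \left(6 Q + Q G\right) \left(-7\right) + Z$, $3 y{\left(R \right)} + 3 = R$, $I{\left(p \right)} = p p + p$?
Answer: $\frac{733310}{3} \approx 2.4444 \cdot 10^{5}$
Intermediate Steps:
$I{\left(p \right)} = p + p^{2}$ ($I{\left(p \right)} = p^{2} + p = p + p^{2}$)
$y{\left(R \right)} = -1 + \frac{R}{3}$
$K{\left(Q,G \right)} = 10 - 84 Q - 14 G Q$ ($K{\left(Q,G \right)} = 2 \left(\left(6 Q + Q G\right) \left(-7\right) + 5\right) = 2 \left(\left(6 Q + G Q\right) \left(-7\right) + 5\right) = 2 \left(\left(- 42 Q - 7 G Q\right) + 5\right) = 2 \left(5 - 42 Q - 7 G Q\right) = 10 - 84 Q - 14 G Q$)
$I{\left(484 \right)} - K{\left(y{\left(-17 \right)},-110 \right)} = 484 \left(1 + 484\right) - \left(10 - 84 \left(-1 + \frac{1}{3} \left(-17\right)\right) - - 1540 \left(-1 + \frac{1}{3} \left(-17\right)\right)\right) = 484 \cdot 485 - \left(10 - 84 \left(-1 - \frac{17}{3}\right) - - 1540 \left(-1 - \frac{17}{3}\right)\right) = 234740 - \left(10 - -560 - \left(-1540\right) \left(- \frac{20}{3}\right)\right) = 234740 - \left(10 + 560 - \frac{30800}{3}\right) = 234740 - - \frac{29090}{3} = 234740 + \frac{29090}{3} = \frac{733310}{3}$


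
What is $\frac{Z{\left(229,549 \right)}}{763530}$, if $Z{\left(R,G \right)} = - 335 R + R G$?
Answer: $\frac{24503}{381765} \approx 0.064183$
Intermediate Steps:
$Z{\left(R,G \right)} = - 335 R + G R$
$\frac{Z{\left(229,549 \right)}}{763530} = \frac{229 \left(-335 + 549\right)}{763530} = 229 \cdot 214 \cdot \frac{1}{763530} = 49006 \cdot \frac{1}{763530} = \frac{24503}{381765}$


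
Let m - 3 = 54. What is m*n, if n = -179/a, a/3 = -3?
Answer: 3401/3 ≈ 1133.7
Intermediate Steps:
a = -9 (a = 3*(-3) = -9)
m = 57 (m = 3 + 54 = 57)
n = 179/9 (n = -179/(-9) = -179*(-⅑) = 179/9 ≈ 19.889)
m*n = 57*(179/9) = 3401/3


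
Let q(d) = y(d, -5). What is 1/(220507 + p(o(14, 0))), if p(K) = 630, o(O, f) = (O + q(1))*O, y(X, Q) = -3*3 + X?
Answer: 1/221137 ≈ 4.5221e-6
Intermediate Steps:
y(X, Q) = -9 + X
q(d) = -9 + d
o(O, f) = O*(-8 + O) (o(O, f) = (O + (-9 + 1))*O = (O - 8)*O = (-8 + O)*O = O*(-8 + O))
1/(220507 + p(o(14, 0))) = 1/(220507 + 630) = 1/221137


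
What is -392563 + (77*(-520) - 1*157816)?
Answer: -590419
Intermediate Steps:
-392563 + (77*(-520) - 1*157816) = -392563 + (-40040 - 157816) = -392563 - 197856 = -590419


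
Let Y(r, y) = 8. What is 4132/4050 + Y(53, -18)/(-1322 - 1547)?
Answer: 5911154/5809725 ≈ 1.0175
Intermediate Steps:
4132/4050 + Y(53, -18)/(-1322 - 1547) = 4132/4050 + 8/(-1322 - 1547) = 4132*(1/4050) + 8/(-2869) = 2066/2025 + 8*(-1/2869) = 2066/2025 - 8/2869 = 5911154/5809725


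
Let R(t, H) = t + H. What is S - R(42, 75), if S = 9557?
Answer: 9440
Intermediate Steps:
R(t, H) = H + t
S - R(42, 75) = 9557 - (75 + 42) = 9557 - 1*117 = 9557 - 117 = 9440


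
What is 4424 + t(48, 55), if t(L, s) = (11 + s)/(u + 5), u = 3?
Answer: 17729/4 ≈ 4432.3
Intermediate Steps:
t(L, s) = 11/8 + s/8 (t(L, s) = (11 + s)/(3 + 5) = (11 + s)/8 = (11 + s)*(⅛) = 11/8 + s/8)
4424 + t(48, 55) = 4424 + (11/8 + (⅛)*55) = 4424 + (11/8 + 55/8) = 4424 + 33/4 = 17729/4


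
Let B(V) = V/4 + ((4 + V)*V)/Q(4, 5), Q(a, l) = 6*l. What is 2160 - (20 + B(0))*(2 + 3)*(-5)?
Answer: 2660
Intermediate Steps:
B(V) = V/4 + V*(4 + V)/30 (B(V) = V/4 + ((4 + V)*V)/((6*5)) = V*(1/4) + (V*(4 + V))/30 = V/4 + (V*(4 + V))*(1/30) = V/4 + V*(4 + V)/30)
2160 - (20 + B(0))*(2 + 3)*(-5) = 2160 - (20 + (1/60)*0*(23 + 2*0))*(2 + 3)*(-5) = 2160 - (20 + (1/60)*0*(23 + 0))*5*(-5) = 2160 - (20 + (1/60)*0*23)*(-25) = 2160 - (20 + 0)*(-25) = 2160 - 20*(-25) = 2160 - 1*(-500) = 2160 + 500 = 2660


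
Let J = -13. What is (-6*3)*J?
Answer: 234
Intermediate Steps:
(-6*3)*J = -6*3*(-13) = -18*(-13) = 234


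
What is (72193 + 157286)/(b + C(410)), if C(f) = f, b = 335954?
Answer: 229479/336364 ≈ 0.68223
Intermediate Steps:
(72193 + 157286)/(b + C(410)) = (72193 + 157286)/(335954 + 410) = 229479/336364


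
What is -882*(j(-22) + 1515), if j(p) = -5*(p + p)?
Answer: -1530270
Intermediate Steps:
j(p) = -10*p
-882*(j(-22) + 1515) = -882*(-10*(-22) + 1515) = -882*(220 + 1515) = -882*1735 = -1530270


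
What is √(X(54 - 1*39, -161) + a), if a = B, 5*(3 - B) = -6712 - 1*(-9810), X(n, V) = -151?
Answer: I*√19190/5 ≈ 27.706*I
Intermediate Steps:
B = -3083/5 (B = 3 - (-6712 - 1*(-9810))/5 = 3 - (-6712 + 9810)/5 = 3 - ⅕*3098 = 3 - 3098/5 = -3083/5 ≈ -616.60)
a = -3083/5 ≈ -616.60
√(X(54 - 1*39, -161) + a) = √(-151 - 3083/5) = √(-3838/5) = I*√19190/5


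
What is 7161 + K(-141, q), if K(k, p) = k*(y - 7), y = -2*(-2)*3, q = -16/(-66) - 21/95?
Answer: 6456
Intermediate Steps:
q = 67/3135 (q = -16*(-1/66) - 21*1/95 = 8/33 - 21/95 = 67/3135 ≈ 0.021372)
y = 12 (y = 4*3 = 12)
K(k, p) = 5*k (K(k, p) = k*(12 - 7) = k*5 = 5*k)
7161 + K(-141, q) = 7161 + 5*(-141) = 7161 - 705 = 6456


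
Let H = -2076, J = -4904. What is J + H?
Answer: -6980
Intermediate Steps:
J + H = -4904 - 2076 = -6980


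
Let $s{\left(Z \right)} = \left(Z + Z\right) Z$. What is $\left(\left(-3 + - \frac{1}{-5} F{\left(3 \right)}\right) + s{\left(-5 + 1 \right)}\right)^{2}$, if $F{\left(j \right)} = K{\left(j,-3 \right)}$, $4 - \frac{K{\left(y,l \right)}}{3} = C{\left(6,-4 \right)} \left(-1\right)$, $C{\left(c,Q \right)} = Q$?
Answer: $841$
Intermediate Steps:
$K{\left(y,l \right)} = 0$ ($K{\left(y,l \right)} = 12 - 3 \left(\left(-4\right) \left(-1\right)\right) = 12 - 12 = 0$)
$F{\left(j \right)} = 0$
$s{\left(Z \right)} = 2 Z^{2}$ ($s{\left(Z \right)} = 2 Z Z = 2 Z^{2}$)
$\left(\left(-3 + - \frac{1}{-5} F{\left(3 \right)}\right) + s{\left(-5 + 1 \right)}\right)^{2} = \left(\left(-3 + - \frac{1}{-5} \cdot 0\right) + 2 \left(-5 + 1\right)^{2}\right)^{2} = \left(\left(-3 + \left(-1\right) \left(- \frac{1}{5}\right) 0\right) + 2 \left(-4\right)^{2}\right)^{2} = \left(\left(-3 + \frac{1}{5} \cdot 0\right) + 2 \cdot 16\right)^{2} = \left(\left(-3 + 0\right) + 32\right)^{2} = \left(-3 + 32\right)^{2} = 29^{2} = 841$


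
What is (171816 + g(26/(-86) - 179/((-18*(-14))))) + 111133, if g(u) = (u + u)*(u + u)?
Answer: 8306010207805/29354724 ≈ 2.8295e+5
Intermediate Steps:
g(u) = 4*u**2 (g(u) = (2*u)*(2*u) = 4*u**2)
(171816 + g(26/(-86) - 179/((-18*(-14))))) + 111133 = (171816 + 4*(26/(-86) - 179/((-18*(-14))))**2) + 111133 = (171816 + 4*(26*(-1/86) - 179/252)**2) + 111133 = (171816 + 4*(-13/43 - 179*1/252)**2) + 111133 = (171816 + 4*(-13/43 - 179/252)**2) + 111133 = (171816 + 4*(-10973/10836)**2) + 111133 = (171816 + 4*(120406729/117418896)) + 111133 = (171816 + 120406729/29354724) + 111133 = 5043731665513/29354724 + 111133 = 8306010207805/29354724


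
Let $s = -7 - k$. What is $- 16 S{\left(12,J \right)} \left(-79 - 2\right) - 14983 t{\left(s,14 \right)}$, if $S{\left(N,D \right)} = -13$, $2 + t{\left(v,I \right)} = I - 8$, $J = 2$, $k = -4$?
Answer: $-76780$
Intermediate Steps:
$s = -3$ ($s = -7 - -4 = -7 + 4 = -3$)
$t{\left(v,I \right)} = -10 + I$ ($t{\left(v,I \right)} = -2 + \left(I - 8\right) = -2 + \left(-8 + I\right) = -10 + I$)
$- 16 S{\left(12,J \right)} \left(-79 - 2\right) - 14983 t{\left(s,14 \right)} = \left(-16\right) \left(-13\right) \left(-79 - 2\right) - 14983 \left(-10 + 14\right) = 208 \left(-81\right) - 59932 = -16848 - 59932 = -76780$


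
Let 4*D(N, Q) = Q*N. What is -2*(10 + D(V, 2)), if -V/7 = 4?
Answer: 8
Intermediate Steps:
V = -28 (V = -7*4 = -28)
D(N, Q) = N*Q/4 (D(N, Q) = (Q*N)/4 = (N*Q)/4 = N*Q/4)
-2*(10 + D(V, 2)) = -2*(10 + (¼)*(-28)*2) = -2*(10 - 14) = -2*(-4) = 8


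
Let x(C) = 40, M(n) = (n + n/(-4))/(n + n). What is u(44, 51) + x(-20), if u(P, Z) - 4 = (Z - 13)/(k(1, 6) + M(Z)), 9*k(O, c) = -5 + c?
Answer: 4276/35 ≈ 122.17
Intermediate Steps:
k(O, c) = -5/9 + c/9 (k(O, c) = (-5 + c)/9 = -5/9 + c/9)
M(n) = 3/8 (M(n) = (n + n*(-¼))/((2*n)) = (n - n/4)*(1/(2*n)) = (3*n/4)*(1/(2*n)) = 3/8)
u(P, Z) = -796/35 + 72*Z/35 (u(P, Z) = 4 + (Z - 13)/((-5/9 + (⅑)*6) + 3/8) = 4 + (-13 + Z)/((-5/9 + ⅔) + 3/8) = 4 + (-13 + Z)/(⅑ + 3/8) = 4 + (-13 + Z)/(35/72) = 4 + (-13 + Z)*(72/35) = 4 + (-936/35 + 72*Z/35) = -796/35 + 72*Z/35)
u(44, 51) + x(-20) = (-796/35 + (72/35)*51) + 40 = (-796/35 + 3672/35) + 40 = 2876/35 + 40 = 4276/35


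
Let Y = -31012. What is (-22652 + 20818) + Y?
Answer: -32846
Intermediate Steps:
(-22652 + 20818) + Y = (-22652 + 20818) - 31012 = -1834 - 31012 = -32846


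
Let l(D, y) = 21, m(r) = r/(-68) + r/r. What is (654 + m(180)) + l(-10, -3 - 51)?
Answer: 11447/17 ≈ 673.35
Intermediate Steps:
m(r) = 1 - r/68 (m(r) = r*(-1/68) + 1 = -r/68 + 1 = 1 - r/68)
(654 + m(180)) + l(-10, -3 - 51) = (654 + (1 - 1/68*180)) + 21 = (654 + (1 - 45/17)) + 21 = (654 - 28/17) + 21 = 11090/17 + 21 = 11447/17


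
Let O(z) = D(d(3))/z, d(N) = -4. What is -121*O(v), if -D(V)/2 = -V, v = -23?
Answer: -968/23 ≈ -42.087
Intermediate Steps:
D(V) = 2*V (D(V) = -(-2)*V = 2*V)
O(z) = -8/z (O(z) = (2*(-4))/z = -8/z)
-121*O(v) = -(-968)/(-23) = -(-968)*(-1)/23 = -121*8/23 = -968/23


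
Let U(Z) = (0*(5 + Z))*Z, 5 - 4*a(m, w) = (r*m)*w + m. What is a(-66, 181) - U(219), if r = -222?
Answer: -2651941/4 ≈ -6.6299e+5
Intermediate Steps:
a(m, w) = 5/4 - m/4 + 111*m*w/2 (a(m, w) = 5/4 - ((-222*m)*w + m)/4 = 5/4 - (-222*m*w + m)/4 = 5/4 - (m - 222*m*w)/4 = 5/4 + (-m/4 + 111*m*w/2) = 5/4 - m/4 + 111*m*w/2)
U(Z) = 0 (U(Z) = 0*Z = 0)
a(-66, 181) - U(219) = (5/4 - ¼*(-66) + (111/2)*(-66)*181) - 1*0 = (5/4 + 33/2 - 663003) + 0 = -2651941/4 + 0 = -2651941/4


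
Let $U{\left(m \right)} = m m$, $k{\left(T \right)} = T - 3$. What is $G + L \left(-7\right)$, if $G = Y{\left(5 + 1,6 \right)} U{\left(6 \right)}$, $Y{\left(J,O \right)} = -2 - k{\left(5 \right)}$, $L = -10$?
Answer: $-74$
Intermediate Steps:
$k{\left(T \right)} = -3 + T$
$U{\left(m \right)} = m^{2}$
$Y{\left(J,O \right)} = -4$ ($Y{\left(J,O \right)} = -2 - \left(-3 + 5\right) = -2 - 2 = -4$)
$G = -144$ ($G = - 4 \cdot 6^{2} = \left(-4\right) 36 = -144$)
$G + L \left(-7\right) = -144 - -70 = -144 + 70 = -74$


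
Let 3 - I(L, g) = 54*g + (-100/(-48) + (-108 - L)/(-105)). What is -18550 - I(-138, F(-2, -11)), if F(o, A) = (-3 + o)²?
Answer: -1444901/84 ≈ -17201.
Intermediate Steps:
I(L, g) = -47/420 - 54*g - L/105 (I(L, g) = 3 - (54*g + (-100/(-48) + (-108 - L)/(-105))) = 3 - (54*g + (-100*(-1/48) + (-108 - L)*(-1/105))) = 3 - (54*g + (25/12 + (36/35 + L/105))) = 3 - (54*g + (1307/420 + L/105)) = 3 - (1307/420 + 54*g + L/105) = 3 + (-1307/420 - 54*g - L/105) = -47/420 - 54*g - L/105)
-18550 - I(-138, F(-2, -11)) = -18550 - (-47/420 - 54*(-3 - 2)² - 1/105*(-138)) = -18550 - (-47/420 - 54*(-5)² + 46/35) = -18550 - (-47/420 - 54*25 + 46/35) = -18550 - (-47/420 - 1350 + 46/35) = -18550 - 1*(-113299/84) = -18550 + 113299/84 = -1444901/84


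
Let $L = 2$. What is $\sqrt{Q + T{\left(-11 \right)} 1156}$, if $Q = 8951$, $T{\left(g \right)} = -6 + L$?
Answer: $\sqrt{4327} \approx 65.78$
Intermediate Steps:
$T{\left(g \right)} = -4$ ($T{\left(g \right)} = -6 + 2 = -4$)
$\sqrt{Q + T{\left(-11 \right)} 1156} = \sqrt{8951 - 4624} = \sqrt{4327}$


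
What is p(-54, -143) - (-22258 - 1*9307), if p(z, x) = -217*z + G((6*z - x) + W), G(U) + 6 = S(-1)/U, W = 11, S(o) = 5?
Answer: 1471417/34 ≈ 43277.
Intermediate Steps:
G(U) = -6 + 5/U
p(z, x) = -6 - 217*z + 5/(11 - x + 6*z) (p(z, x) = -217*z + (-6 + 5/((6*z - x) + 11)) = -217*z + (-6 + 5/((-x + 6*z) + 11)) = -217*z + (-6 + 5/(11 - x + 6*z)) = -6 - 217*z + 5/(11 - x + 6*z))
p(-54, -143) - (-22258 - 1*9307) = (5 - (6 + 217*(-54))*(11 - 1*(-143) + 6*(-54)))/(11 - 1*(-143) + 6*(-54)) - (-22258 - 1*9307) = (5 - (6 - 11718)*(11 + 143 - 324))/(11 + 143 - 324) - (-22258 - 9307) = (5 - 1*(-11712)*(-170))/(-170) - 1*(-31565) = -(5 - 1991040)/170 + 31565 = -1/170*(-1991035) + 31565 = 398207/34 + 31565 = 1471417/34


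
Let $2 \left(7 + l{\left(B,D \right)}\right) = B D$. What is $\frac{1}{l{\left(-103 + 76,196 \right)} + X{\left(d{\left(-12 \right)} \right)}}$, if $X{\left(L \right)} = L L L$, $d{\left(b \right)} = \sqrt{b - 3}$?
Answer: $\frac{i}{- 2653 i + 15 \sqrt{15}} \approx -0.00037675 + 8.25 \cdot 10^{-6} i$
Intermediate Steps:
$d{\left(b \right)} = \sqrt{-3 + b}$
$X{\left(L \right)} = L^{3}$ ($X{\left(L \right)} = L^{2} L = L^{3}$)
$l{\left(B,D \right)} = -7 + \frac{B D}{2}$
$\frac{1}{l{\left(-103 + 76,196 \right)} + X{\left(d{\left(-12 \right)} \right)}} = \frac{1}{\left(-7 + \frac{1}{2} \left(-103 + 76\right) 196\right) + \left(\sqrt{-3 - 12}\right)^{3}} = \frac{1}{\left(-7 + \frac{1}{2} \left(-27\right) 196\right) + \left(\sqrt{-15}\right)^{3}} = \frac{1}{\left(-7 - 2646\right) + \left(i \sqrt{15}\right)^{3}} = \frac{1}{-2653 - 15 i \sqrt{15}}$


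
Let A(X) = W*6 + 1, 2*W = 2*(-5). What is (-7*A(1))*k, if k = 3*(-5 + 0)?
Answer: -3045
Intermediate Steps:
W = -5 (W = (2*(-5))/2 = (½)*(-10) = -5)
k = -15 (k = 3*(-5) = -15)
A(X) = -29 (A(X) = -5*6 + 1 = -30 + 1 = -29)
(-7*A(1))*k = -7*(-29)*(-15) = 203*(-15) = -3045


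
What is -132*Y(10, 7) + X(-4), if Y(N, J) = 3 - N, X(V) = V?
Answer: 920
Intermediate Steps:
-132*Y(10, 7) + X(-4) = -132*(3 - 1*10) - 4 = -132*(3 - 10) - 4 = -132*(-7) - 4 = 924 - 4 = 920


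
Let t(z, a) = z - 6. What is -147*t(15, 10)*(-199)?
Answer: 263277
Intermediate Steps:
t(z, a) = -6 + z
-147*t(15, 10)*(-199) = -147*(-6 + 15)*(-199) = -147*9*(-199) = -1323*(-199) = 263277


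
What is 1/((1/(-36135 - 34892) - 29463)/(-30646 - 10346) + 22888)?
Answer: 1455769392/33320696178347 ≈ 4.3690e-5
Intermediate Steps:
1/((1/(-36135 - 34892) - 29463)/(-30646 - 10346) + 22888) = 1/((1/(-71027) - 29463)/(-40992) + 22888) = 1/((-1/71027 - 29463)*(-1/40992) + 22888) = 1/(-2092668502/71027*(-1/40992) + 22888) = 1/(1046334251/1455769392 + 22888) = 1/(33320696178347/1455769392) = 1455769392/33320696178347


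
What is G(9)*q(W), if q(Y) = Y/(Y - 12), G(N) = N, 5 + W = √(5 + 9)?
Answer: 639/275 - 108*√14/275 ≈ 0.85419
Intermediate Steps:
W = -5 + √14 (W = -5 + √(5 + 9) = -5 + √14 ≈ -1.2583)
q(Y) = Y/(-12 + Y)
G(9)*q(W) = 9*((-5 + √14)/(-12 + (-5 + √14))) = 9*((-5 + √14)/(-17 + √14)) = 9*(-5 + √14)/(-17 + √14)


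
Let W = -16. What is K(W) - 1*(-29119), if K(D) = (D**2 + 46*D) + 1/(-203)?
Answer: 5813716/203 ≈ 28639.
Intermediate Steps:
K(D) = -1/203 + D**2 + 46*D (K(D) = (D**2 + 46*D) - 1/203 = -1/203 + D**2 + 46*D)
K(W) - 1*(-29119) = (-1/203 + (-16)**2 + 46*(-16)) - 1*(-29119) = (-1/203 + 256 - 736) + 29119 = -97441/203 + 29119 = 5813716/203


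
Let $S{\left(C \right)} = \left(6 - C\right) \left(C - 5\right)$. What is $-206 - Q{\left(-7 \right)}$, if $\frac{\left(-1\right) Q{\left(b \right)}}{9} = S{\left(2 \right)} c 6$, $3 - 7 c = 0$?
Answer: $- \frac{3386}{7} \approx -483.71$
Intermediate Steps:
$c = \frac{3}{7}$ ($c = \frac{3}{7} - 0 = \frac{3}{7} + 0 = \frac{3}{7} \approx 0.42857$)
$S{\left(C \right)} = \left(-5 + C\right) \left(6 - C\right)$ ($S{\left(C \right)} = \left(6 - C\right) \left(-5 + C\right) = \left(-5 + C\right) \left(6 - C\right)$)
$Q{\left(b \right)} = \frac{1944}{7}$ ($Q{\left(b \right)} = - 9 \left(-30 - 2^{2} + 11 \cdot 2\right) \frac{3}{7} \cdot 6 = - 9 \left(-30 - 4 + 22\right) \frac{3}{7} \cdot 6 = - 9 \left(-12\right) \frac{3}{7} \cdot 6 = - 9 \left(\left(- \frac{36}{7}\right) 6\right) = \left(-9\right) \left(- \frac{216}{7}\right) = \frac{1944}{7}$)
$-206 - Q{\left(-7 \right)} = -206 - \frac{1944}{7} = - \frac{3386}{7}$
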